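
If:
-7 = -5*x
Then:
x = 7/5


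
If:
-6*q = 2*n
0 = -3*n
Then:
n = 0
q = 0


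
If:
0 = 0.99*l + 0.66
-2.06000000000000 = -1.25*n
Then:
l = -0.67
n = 1.65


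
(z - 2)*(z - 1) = z^2 - 3*z + 2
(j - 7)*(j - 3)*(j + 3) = j^3 - 7*j^2 - 9*j + 63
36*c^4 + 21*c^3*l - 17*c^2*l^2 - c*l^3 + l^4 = (-3*c + l)^2*(c + l)*(4*c + l)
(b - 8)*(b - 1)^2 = b^3 - 10*b^2 + 17*b - 8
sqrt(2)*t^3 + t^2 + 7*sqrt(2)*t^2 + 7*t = t*(t + 7)*(sqrt(2)*t + 1)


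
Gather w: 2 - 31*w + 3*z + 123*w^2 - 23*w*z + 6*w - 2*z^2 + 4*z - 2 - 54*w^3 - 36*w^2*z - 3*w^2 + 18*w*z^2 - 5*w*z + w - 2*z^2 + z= -54*w^3 + w^2*(120 - 36*z) + w*(18*z^2 - 28*z - 24) - 4*z^2 + 8*z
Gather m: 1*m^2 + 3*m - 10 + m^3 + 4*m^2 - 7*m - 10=m^3 + 5*m^2 - 4*m - 20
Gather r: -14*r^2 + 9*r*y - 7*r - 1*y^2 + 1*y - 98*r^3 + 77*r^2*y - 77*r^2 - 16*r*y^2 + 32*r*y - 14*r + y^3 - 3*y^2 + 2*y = -98*r^3 + r^2*(77*y - 91) + r*(-16*y^2 + 41*y - 21) + y^3 - 4*y^2 + 3*y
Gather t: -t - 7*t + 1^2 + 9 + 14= 24 - 8*t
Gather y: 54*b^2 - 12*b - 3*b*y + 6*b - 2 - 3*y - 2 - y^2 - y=54*b^2 - 6*b - y^2 + y*(-3*b - 4) - 4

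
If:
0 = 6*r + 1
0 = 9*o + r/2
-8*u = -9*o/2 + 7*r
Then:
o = 1/108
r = -1/6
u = 29/192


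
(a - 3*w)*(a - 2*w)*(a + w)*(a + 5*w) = a^4 + a^3*w - 19*a^2*w^2 + 11*a*w^3 + 30*w^4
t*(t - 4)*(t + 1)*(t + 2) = t^4 - t^3 - 10*t^2 - 8*t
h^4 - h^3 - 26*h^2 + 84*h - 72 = (h - 3)*(h - 2)^2*(h + 6)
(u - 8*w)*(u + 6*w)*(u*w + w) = u^3*w - 2*u^2*w^2 + u^2*w - 48*u*w^3 - 2*u*w^2 - 48*w^3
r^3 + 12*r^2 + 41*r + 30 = (r + 1)*(r + 5)*(r + 6)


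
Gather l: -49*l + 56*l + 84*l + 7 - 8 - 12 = 91*l - 13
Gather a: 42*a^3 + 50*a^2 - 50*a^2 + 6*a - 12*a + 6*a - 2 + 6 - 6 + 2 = 42*a^3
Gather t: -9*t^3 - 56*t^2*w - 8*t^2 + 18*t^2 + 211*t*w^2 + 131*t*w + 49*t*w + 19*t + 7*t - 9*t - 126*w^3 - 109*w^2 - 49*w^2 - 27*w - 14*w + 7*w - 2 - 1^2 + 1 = -9*t^3 + t^2*(10 - 56*w) + t*(211*w^2 + 180*w + 17) - 126*w^3 - 158*w^2 - 34*w - 2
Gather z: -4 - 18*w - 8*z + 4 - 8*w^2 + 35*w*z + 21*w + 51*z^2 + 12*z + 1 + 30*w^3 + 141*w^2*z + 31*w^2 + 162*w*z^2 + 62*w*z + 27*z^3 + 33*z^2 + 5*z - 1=30*w^3 + 23*w^2 + 3*w + 27*z^3 + z^2*(162*w + 84) + z*(141*w^2 + 97*w + 9)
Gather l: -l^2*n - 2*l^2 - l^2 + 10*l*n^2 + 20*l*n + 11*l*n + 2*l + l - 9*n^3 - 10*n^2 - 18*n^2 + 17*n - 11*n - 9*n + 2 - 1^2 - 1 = l^2*(-n - 3) + l*(10*n^2 + 31*n + 3) - 9*n^3 - 28*n^2 - 3*n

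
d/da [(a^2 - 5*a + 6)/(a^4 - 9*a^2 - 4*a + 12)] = (-2*a^2 + 7*a - 2)/(a^5 + 4*a^4 + a^3 - 10*a^2 - 4*a + 8)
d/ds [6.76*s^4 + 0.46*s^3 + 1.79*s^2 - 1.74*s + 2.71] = 27.04*s^3 + 1.38*s^2 + 3.58*s - 1.74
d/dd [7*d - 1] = 7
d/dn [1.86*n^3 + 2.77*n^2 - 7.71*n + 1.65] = 5.58*n^2 + 5.54*n - 7.71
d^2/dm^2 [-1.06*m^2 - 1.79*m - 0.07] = -2.12000000000000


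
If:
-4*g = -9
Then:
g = 9/4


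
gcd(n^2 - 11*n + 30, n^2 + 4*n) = 1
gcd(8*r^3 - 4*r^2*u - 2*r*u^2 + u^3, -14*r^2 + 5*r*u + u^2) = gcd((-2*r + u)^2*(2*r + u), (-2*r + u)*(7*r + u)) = 2*r - u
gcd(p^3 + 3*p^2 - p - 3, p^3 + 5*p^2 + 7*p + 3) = p^2 + 4*p + 3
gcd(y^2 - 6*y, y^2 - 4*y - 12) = y - 6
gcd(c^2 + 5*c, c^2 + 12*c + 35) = c + 5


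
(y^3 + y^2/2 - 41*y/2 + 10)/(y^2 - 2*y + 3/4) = 2*(y^2 + y - 20)/(2*y - 3)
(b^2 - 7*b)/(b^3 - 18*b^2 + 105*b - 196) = b/(b^2 - 11*b + 28)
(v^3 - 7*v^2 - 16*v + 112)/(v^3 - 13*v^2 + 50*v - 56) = (v + 4)/(v - 2)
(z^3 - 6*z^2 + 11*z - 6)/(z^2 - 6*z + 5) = (z^2 - 5*z + 6)/(z - 5)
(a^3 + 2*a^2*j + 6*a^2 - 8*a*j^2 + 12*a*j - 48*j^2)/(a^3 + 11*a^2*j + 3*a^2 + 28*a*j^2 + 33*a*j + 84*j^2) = (a^2 - 2*a*j + 6*a - 12*j)/(a^2 + 7*a*j + 3*a + 21*j)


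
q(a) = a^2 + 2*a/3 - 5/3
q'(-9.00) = -17.33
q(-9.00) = 73.33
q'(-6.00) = -11.33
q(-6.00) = 30.33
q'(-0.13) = 0.41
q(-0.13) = -1.74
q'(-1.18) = -1.69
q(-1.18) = -1.06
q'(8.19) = 17.05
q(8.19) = 70.87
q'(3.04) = 6.75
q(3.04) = 9.60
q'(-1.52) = -2.37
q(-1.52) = -0.37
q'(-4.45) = -8.23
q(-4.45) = 15.17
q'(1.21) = 3.09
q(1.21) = 0.60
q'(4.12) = 8.91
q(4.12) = 18.05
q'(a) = 2*a + 2/3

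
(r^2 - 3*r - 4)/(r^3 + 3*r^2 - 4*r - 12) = (r^2 - 3*r - 4)/(r^3 + 3*r^2 - 4*r - 12)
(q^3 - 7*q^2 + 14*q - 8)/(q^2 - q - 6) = (-q^3 + 7*q^2 - 14*q + 8)/(-q^2 + q + 6)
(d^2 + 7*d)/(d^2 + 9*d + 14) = d/(d + 2)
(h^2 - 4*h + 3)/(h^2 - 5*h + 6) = (h - 1)/(h - 2)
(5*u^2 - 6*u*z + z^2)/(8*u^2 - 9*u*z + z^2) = (-5*u + z)/(-8*u + z)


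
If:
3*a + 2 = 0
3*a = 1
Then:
No Solution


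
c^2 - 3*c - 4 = (c - 4)*(c + 1)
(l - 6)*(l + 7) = l^2 + l - 42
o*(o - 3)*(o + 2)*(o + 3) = o^4 + 2*o^3 - 9*o^2 - 18*o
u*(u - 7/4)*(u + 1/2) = u^3 - 5*u^2/4 - 7*u/8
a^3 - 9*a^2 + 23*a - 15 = (a - 5)*(a - 3)*(a - 1)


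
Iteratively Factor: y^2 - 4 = (y + 2)*(y - 2)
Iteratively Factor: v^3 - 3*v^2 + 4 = (v + 1)*(v^2 - 4*v + 4) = (v - 2)*(v + 1)*(v - 2)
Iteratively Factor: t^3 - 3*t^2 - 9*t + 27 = (t - 3)*(t^2 - 9) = (t - 3)*(t + 3)*(t - 3)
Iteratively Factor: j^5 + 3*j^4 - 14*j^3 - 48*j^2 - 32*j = (j)*(j^4 + 3*j^3 - 14*j^2 - 48*j - 32) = j*(j + 4)*(j^3 - j^2 - 10*j - 8) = j*(j - 4)*(j + 4)*(j^2 + 3*j + 2) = j*(j - 4)*(j + 2)*(j + 4)*(j + 1)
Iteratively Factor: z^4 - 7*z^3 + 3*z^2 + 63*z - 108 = (z + 3)*(z^3 - 10*z^2 + 33*z - 36) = (z - 3)*(z + 3)*(z^2 - 7*z + 12) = (z - 3)^2*(z + 3)*(z - 4)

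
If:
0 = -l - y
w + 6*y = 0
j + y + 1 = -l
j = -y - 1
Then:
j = -1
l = 0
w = 0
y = 0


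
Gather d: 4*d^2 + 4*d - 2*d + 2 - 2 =4*d^2 + 2*d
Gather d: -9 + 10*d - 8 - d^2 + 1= -d^2 + 10*d - 16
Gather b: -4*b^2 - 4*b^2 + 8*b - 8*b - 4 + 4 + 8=8 - 8*b^2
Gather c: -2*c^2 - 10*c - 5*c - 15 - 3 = -2*c^2 - 15*c - 18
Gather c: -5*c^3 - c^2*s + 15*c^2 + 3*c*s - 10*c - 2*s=-5*c^3 + c^2*(15 - s) + c*(3*s - 10) - 2*s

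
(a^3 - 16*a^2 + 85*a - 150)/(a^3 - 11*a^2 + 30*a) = (a - 5)/a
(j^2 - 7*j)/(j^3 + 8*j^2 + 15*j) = (j - 7)/(j^2 + 8*j + 15)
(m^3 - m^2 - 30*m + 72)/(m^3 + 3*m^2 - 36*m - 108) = (m^2 - 7*m + 12)/(m^2 - 3*m - 18)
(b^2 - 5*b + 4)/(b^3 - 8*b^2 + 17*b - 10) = (b - 4)/(b^2 - 7*b + 10)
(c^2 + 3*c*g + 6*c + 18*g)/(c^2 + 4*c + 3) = (c^2 + 3*c*g + 6*c + 18*g)/(c^2 + 4*c + 3)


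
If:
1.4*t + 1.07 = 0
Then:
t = -0.76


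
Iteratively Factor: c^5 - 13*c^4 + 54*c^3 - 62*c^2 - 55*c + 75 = (c + 1)*(c^4 - 14*c^3 + 68*c^2 - 130*c + 75) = (c - 5)*(c + 1)*(c^3 - 9*c^2 + 23*c - 15) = (c - 5)*(c - 3)*(c + 1)*(c^2 - 6*c + 5) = (c - 5)^2*(c - 3)*(c + 1)*(c - 1)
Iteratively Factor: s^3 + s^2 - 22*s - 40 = (s + 2)*(s^2 - s - 20) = (s - 5)*(s + 2)*(s + 4)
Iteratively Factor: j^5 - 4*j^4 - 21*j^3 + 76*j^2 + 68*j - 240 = (j - 3)*(j^4 - j^3 - 24*j^2 + 4*j + 80) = (j - 3)*(j + 2)*(j^3 - 3*j^2 - 18*j + 40) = (j - 5)*(j - 3)*(j + 2)*(j^2 + 2*j - 8) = (j - 5)*(j - 3)*(j - 2)*(j + 2)*(j + 4)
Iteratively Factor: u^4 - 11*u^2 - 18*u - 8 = (u + 2)*(u^3 - 2*u^2 - 7*u - 4) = (u + 1)*(u + 2)*(u^2 - 3*u - 4) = (u + 1)^2*(u + 2)*(u - 4)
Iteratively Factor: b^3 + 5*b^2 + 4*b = (b + 4)*(b^2 + b) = b*(b + 4)*(b + 1)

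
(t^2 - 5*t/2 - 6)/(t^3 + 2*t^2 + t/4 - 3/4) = 2*(t - 4)/(2*t^2 + t - 1)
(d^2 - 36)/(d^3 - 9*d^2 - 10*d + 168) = (d + 6)/(d^2 - 3*d - 28)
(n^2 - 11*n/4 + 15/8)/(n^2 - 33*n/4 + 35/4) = (n - 3/2)/(n - 7)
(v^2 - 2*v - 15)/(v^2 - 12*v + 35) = (v + 3)/(v - 7)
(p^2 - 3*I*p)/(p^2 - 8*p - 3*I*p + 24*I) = p/(p - 8)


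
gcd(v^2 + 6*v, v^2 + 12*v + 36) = v + 6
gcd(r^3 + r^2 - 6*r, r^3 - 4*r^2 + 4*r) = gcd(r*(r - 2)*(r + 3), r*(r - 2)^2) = r^2 - 2*r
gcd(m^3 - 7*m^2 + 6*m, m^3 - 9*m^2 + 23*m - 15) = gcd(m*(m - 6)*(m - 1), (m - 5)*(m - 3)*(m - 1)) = m - 1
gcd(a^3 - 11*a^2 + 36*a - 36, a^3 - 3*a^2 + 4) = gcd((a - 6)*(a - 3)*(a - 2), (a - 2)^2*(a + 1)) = a - 2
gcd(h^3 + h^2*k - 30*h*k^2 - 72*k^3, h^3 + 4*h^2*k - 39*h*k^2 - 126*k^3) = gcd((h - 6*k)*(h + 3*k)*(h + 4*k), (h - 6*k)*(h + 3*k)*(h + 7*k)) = h^2 - 3*h*k - 18*k^2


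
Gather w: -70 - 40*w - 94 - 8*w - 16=-48*w - 180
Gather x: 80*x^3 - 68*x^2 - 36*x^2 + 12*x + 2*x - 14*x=80*x^3 - 104*x^2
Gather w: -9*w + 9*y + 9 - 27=-9*w + 9*y - 18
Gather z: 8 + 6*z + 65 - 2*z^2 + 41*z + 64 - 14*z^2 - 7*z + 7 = -16*z^2 + 40*z + 144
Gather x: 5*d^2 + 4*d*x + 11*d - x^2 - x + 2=5*d^2 + 11*d - x^2 + x*(4*d - 1) + 2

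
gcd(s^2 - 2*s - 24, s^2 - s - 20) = s + 4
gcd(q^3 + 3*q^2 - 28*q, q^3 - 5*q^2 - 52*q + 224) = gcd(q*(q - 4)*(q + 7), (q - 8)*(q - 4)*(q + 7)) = q^2 + 3*q - 28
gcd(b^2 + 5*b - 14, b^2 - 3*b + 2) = b - 2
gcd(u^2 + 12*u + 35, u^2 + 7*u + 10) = u + 5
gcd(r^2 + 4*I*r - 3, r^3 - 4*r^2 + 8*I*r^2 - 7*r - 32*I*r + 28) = r + I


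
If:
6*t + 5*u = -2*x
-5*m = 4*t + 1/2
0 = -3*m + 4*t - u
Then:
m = 4*x/95 - 13/190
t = -x/19 - 3/76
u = 9/190 - 32*x/95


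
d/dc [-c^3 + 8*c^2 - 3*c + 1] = -3*c^2 + 16*c - 3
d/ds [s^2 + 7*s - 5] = 2*s + 7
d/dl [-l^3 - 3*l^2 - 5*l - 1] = -3*l^2 - 6*l - 5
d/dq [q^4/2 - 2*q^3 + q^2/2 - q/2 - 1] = 2*q^3 - 6*q^2 + q - 1/2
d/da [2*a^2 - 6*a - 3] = 4*a - 6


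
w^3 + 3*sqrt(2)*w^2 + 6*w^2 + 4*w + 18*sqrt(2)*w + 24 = (w + 6)*(w + sqrt(2))*(w + 2*sqrt(2))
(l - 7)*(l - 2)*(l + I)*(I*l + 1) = I*l^4 - 9*I*l^3 + 15*I*l^2 - 9*I*l + 14*I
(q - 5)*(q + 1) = q^2 - 4*q - 5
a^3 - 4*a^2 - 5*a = a*(a - 5)*(a + 1)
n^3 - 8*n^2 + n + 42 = (n - 7)*(n - 3)*(n + 2)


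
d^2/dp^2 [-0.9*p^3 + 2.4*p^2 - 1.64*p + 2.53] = 4.8 - 5.4*p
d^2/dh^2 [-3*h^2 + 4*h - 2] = -6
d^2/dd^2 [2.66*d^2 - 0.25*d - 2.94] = 5.32000000000000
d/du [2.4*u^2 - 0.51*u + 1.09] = 4.8*u - 0.51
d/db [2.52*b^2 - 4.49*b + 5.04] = 5.04*b - 4.49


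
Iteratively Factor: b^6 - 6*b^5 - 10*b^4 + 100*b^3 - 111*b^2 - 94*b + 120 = (b - 1)*(b^5 - 5*b^4 - 15*b^3 + 85*b^2 - 26*b - 120) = (b - 2)*(b - 1)*(b^4 - 3*b^3 - 21*b^2 + 43*b + 60) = (b - 2)*(b - 1)*(b + 4)*(b^3 - 7*b^2 + 7*b + 15) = (b - 5)*(b - 2)*(b - 1)*(b + 4)*(b^2 - 2*b - 3) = (b - 5)*(b - 2)*(b - 1)*(b + 1)*(b + 4)*(b - 3)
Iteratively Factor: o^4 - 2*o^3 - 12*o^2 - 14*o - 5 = (o + 1)*(o^3 - 3*o^2 - 9*o - 5) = (o + 1)^2*(o^2 - 4*o - 5) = (o - 5)*(o + 1)^2*(o + 1)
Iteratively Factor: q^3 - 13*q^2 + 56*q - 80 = (q - 4)*(q^2 - 9*q + 20) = (q - 4)^2*(q - 5)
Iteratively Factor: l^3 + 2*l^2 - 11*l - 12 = (l + 1)*(l^2 + l - 12) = (l + 1)*(l + 4)*(l - 3)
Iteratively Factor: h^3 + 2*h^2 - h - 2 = (h - 1)*(h^2 + 3*h + 2) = (h - 1)*(h + 2)*(h + 1)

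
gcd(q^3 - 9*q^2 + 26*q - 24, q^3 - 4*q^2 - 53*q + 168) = q - 3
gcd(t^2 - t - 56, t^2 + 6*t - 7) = t + 7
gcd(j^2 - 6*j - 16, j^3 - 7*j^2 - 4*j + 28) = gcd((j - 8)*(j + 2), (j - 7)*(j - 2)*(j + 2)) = j + 2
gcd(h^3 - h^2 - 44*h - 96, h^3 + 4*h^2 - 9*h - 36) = h^2 + 7*h + 12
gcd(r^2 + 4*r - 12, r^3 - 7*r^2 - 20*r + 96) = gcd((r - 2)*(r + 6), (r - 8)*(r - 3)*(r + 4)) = 1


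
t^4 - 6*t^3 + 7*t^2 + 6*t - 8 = (t - 4)*(t - 2)*(t - 1)*(t + 1)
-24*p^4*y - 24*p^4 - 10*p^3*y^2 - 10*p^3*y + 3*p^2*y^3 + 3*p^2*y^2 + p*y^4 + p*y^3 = (-3*p + y)*(2*p + y)*(4*p + y)*(p*y + p)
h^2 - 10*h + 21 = (h - 7)*(h - 3)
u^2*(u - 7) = u^3 - 7*u^2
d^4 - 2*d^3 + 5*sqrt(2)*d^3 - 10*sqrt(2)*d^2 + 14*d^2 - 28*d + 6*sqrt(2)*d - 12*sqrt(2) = (d - 2)*(d + sqrt(2))^2*(d + 3*sqrt(2))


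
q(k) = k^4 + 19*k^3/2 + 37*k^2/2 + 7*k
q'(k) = 4*k^3 + 57*k^2/2 + 37*k + 7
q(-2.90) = -25.68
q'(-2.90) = 41.83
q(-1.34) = 4.20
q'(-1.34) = -1.03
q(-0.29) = -0.70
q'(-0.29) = -1.43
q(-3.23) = -40.89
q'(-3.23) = 50.03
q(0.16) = 1.63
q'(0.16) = 13.67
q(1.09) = 43.32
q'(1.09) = 86.37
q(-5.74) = -141.74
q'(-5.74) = -22.85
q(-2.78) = -20.86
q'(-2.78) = 38.46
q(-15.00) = 22620.00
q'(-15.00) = -7635.50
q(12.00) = 39900.00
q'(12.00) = 11467.00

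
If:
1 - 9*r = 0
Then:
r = 1/9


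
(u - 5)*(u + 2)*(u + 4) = u^3 + u^2 - 22*u - 40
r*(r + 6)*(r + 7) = r^3 + 13*r^2 + 42*r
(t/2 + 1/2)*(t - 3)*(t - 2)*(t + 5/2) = t^4/2 - 3*t^3/4 - 9*t^2/2 + 17*t/4 + 15/2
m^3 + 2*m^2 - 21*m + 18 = (m - 3)*(m - 1)*(m + 6)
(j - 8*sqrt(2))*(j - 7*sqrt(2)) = j^2 - 15*sqrt(2)*j + 112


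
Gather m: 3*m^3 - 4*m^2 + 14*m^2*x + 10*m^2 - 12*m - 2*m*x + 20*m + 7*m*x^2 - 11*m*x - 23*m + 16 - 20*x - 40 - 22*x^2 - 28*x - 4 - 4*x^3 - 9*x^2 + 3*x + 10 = 3*m^3 + m^2*(14*x + 6) + m*(7*x^2 - 13*x - 15) - 4*x^3 - 31*x^2 - 45*x - 18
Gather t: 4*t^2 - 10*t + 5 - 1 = 4*t^2 - 10*t + 4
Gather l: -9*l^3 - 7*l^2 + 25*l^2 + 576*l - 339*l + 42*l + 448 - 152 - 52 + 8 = -9*l^3 + 18*l^2 + 279*l + 252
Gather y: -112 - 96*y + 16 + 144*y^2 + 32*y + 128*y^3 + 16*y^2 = 128*y^3 + 160*y^2 - 64*y - 96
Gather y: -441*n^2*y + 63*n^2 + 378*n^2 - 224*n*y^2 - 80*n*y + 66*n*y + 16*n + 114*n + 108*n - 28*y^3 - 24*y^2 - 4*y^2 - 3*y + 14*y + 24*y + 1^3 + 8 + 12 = 441*n^2 + 238*n - 28*y^3 + y^2*(-224*n - 28) + y*(-441*n^2 - 14*n + 35) + 21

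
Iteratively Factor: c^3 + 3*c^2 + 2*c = (c + 2)*(c^2 + c) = c*(c + 2)*(c + 1)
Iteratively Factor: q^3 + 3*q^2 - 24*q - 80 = (q + 4)*(q^2 - q - 20) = (q - 5)*(q + 4)*(q + 4)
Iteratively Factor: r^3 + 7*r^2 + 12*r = (r + 4)*(r^2 + 3*r) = (r + 3)*(r + 4)*(r)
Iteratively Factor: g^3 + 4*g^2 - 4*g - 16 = (g + 2)*(g^2 + 2*g - 8) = (g + 2)*(g + 4)*(g - 2)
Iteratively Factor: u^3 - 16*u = (u + 4)*(u^2 - 4*u) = u*(u + 4)*(u - 4)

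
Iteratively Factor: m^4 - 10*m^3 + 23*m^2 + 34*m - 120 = (m - 3)*(m^3 - 7*m^2 + 2*m + 40) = (m - 5)*(m - 3)*(m^2 - 2*m - 8) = (m - 5)*(m - 4)*(m - 3)*(m + 2)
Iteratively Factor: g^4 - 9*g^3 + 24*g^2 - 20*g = (g - 2)*(g^3 - 7*g^2 + 10*g) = (g - 2)^2*(g^2 - 5*g) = (g - 5)*(g - 2)^2*(g)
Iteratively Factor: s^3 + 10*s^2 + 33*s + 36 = (s + 3)*(s^2 + 7*s + 12) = (s + 3)^2*(s + 4)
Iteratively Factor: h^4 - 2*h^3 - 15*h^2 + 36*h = (h)*(h^3 - 2*h^2 - 15*h + 36) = h*(h - 3)*(h^2 + h - 12) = h*(h - 3)*(h + 4)*(h - 3)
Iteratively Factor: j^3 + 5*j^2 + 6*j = (j)*(j^2 + 5*j + 6) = j*(j + 2)*(j + 3)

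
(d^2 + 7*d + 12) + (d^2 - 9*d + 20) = 2*d^2 - 2*d + 32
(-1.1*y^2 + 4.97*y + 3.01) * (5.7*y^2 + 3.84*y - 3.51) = -6.27*y^4 + 24.105*y^3 + 40.1028*y^2 - 5.8863*y - 10.5651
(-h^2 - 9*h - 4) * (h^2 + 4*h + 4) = -h^4 - 13*h^3 - 44*h^2 - 52*h - 16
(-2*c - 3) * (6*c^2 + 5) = -12*c^3 - 18*c^2 - 10*c - 15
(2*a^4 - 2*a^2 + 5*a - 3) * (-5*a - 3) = -10*a^5 - 6*a^4 + 10*a^3 - 19*a^2 + 9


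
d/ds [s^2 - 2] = 2*s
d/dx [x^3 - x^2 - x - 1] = 3*x^2 - 2*x - 1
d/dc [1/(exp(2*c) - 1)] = -1/(2*sinh(c)^2)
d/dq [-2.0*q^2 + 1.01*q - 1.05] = 1.01 - 4.0*q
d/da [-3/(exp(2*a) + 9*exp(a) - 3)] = (6*exp(a) + 27)*exp(a)/(exp(2*a) + 9*exp(a) - 3)^2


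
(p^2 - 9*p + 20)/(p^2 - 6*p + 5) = (p - 4)/(p - 1)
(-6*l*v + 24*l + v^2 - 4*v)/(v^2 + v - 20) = (-6*l + v)/(v + 5)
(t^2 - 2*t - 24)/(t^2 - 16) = (t - 6)/(t - 4)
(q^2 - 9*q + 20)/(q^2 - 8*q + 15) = (q - 4)/(q - 3)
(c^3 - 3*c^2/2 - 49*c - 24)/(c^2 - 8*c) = c + 13/2 + 3/c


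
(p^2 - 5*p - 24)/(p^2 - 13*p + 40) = (p + 3)/(p - 5)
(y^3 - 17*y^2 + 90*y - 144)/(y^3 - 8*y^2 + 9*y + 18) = (y - 8)/(y + 1)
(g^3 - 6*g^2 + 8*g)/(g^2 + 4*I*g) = (g^2 - 6*g + 8)/(g + 4*I)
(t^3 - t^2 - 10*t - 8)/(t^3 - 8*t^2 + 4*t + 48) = (t + 1)/(t - 6)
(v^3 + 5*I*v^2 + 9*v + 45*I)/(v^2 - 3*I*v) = v + 8*I - 15/v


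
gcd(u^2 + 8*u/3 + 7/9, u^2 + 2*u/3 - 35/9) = u + 7/3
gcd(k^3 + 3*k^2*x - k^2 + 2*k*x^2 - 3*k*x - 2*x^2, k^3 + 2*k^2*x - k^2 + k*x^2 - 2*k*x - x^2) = k^2 + k*x - k - x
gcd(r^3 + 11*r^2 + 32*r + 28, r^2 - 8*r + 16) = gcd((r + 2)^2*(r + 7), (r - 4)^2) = 1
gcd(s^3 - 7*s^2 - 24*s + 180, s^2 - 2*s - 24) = s - 6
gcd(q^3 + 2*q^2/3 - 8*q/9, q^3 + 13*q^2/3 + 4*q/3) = q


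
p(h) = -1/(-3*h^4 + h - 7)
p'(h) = -(12*h^3 - 1)/(-3*h^4 + h - 7)^2 = (1 - 12*h^3)/(3*h^4 - h + 7)^2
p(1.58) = 0.04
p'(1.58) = -0.08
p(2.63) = 0.01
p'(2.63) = -0.01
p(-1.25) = 0.06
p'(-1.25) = 0.10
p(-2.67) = 0.01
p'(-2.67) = 0.01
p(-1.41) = 0.05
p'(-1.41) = 0.08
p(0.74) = 0.14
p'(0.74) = -0.08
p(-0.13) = 0.14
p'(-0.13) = 0.02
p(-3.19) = 0.00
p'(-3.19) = 0.00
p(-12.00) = 0.00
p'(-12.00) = 0.00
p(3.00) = 0.00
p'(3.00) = -0.00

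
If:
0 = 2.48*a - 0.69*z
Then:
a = 0.278225806451613*z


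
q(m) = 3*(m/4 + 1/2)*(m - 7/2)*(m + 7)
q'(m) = 3*(m/4 + 1/2)*(m - 7/2) + 3*(m/4 + 1/2)*(m + 7) + 3*(m - 7/2)*(m + 7)/4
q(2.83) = -23.86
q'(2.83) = 28.24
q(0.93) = -44.79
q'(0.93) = -3.51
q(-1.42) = -11.94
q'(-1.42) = -20.30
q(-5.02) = 38.21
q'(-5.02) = 2.16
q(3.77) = 12.58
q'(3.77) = 49.96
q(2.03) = -40.12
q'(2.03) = 12.89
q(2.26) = -36.69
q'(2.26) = 17.01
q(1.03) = -45.07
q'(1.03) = -2.24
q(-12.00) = -581.25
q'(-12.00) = 211.88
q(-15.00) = -1443.00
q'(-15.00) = 369.38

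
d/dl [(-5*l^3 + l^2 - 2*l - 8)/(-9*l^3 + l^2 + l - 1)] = 2*(2*l^4 - 23*l^3 - 99*l^2 + 7*l + 5)/(81*l^6 - 18*l^5 - 17*l^4 + 20*l^3 - l^2 - 2*l + 1)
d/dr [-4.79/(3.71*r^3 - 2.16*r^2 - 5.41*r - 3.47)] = (53.3127*r^2 - 20.6928*r - 25.9139)/(-3.71*r^3 + 2.16*r^2 + 5.41*r + 3.47)^2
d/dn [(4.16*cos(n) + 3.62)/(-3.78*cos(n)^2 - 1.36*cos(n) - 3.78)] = (-15.7248*cos(n)^2 - 27.3672*cos(n) + 10.8016)*sin(n)/(14.2884*cos(n)^4 + 10.2816*cos(n)^3 + 30.4264*cos(n)^2 + 10.2816*cos(n) + 14.2884)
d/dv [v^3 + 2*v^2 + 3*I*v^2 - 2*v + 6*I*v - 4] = 3*v^2 + v*(4 + 6*I) - 2 + 6*I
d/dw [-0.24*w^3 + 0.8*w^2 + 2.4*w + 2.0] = -0.72*w^2 + 1.6*w + 2.4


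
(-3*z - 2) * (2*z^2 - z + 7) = -6*z^3 - z^2 - 19*z - 14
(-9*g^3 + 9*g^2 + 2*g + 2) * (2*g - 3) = -18*g^4 + 45*g^3 - 23*g^2 - 2*g - 6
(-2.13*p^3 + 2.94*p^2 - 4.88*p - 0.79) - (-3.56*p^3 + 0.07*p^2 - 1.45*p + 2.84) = 1.43*p^3 + 2.87*p^2 - 3.43*p - 3.63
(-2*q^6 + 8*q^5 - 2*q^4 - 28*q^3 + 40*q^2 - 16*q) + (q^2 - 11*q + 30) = -2*q^6 + 8*q^5 - 2*q^4 - 28*q^3 + 41*q^2 - 27*q + 30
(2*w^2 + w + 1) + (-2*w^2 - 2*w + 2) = 3 - w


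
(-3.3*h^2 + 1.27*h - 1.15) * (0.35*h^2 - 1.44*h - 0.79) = -1.155*h^4 + 5.1965*h^3 + 0.3757*h^2 + 0.6527*h + 0.9085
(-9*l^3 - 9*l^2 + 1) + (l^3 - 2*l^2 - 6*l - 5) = -8*l^3 - 11*l^2 - 6*l - 4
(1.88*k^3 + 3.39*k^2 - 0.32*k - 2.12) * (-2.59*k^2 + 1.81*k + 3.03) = -4.8692*k^5 - 5.3773*k^4 + 12.6611*k^3 + 15.1833*k^2 - 4.8068*k - 6.4236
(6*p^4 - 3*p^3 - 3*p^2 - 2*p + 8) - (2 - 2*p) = 6*p^4 - 3*p^3 - 3*p^2 + 6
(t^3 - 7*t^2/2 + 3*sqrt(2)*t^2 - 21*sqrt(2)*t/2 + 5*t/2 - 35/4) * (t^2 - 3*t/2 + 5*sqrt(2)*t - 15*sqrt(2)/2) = t^5 - 5*t^4 + 8*sqrt(2)*t^4 - 40*sqrt(2)*t^3 + 151*t^3/4 - 325*t^2/2 + 109*sqrt(2)*t^2/2 - 125*sqrt(2)*t/2 + 1365*t/8 + 525*sqrt(2)/8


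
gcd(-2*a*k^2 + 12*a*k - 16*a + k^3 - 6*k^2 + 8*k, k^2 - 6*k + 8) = k^2 - 6*k + 8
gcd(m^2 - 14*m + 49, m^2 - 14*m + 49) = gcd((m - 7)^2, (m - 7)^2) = m^2 - 14*m + 49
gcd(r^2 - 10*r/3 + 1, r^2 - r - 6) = r - 3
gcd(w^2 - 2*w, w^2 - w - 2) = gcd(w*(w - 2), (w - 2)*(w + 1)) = w - 2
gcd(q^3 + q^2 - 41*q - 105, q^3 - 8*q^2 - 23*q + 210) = q^2 - 2*q - 35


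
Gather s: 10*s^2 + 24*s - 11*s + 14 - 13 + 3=10*s^2 + 13*s + 4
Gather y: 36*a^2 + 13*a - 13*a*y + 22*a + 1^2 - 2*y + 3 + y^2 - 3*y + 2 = 36*a^2 + 35*a + y^2 + y*(-13*a - 5) + 6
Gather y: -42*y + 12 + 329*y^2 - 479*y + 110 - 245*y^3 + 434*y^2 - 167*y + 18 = -245*y^3 + 763*y^2 - 688*y + 140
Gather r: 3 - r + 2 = 5 - r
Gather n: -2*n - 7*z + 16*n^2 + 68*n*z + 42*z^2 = 16*n^2 + n*(68*z - 2) + 42*z^2 - 7*z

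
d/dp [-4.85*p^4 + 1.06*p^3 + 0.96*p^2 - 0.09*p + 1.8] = -19.4*p^3 + 3.18*p^2 + 1.92*p - 0.09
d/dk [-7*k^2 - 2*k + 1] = -14*k - 2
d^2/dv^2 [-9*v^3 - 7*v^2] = -54*v - 14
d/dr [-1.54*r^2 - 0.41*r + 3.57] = -3.08*r - 0.41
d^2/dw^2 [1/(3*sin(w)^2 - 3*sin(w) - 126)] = (4*sin(w)^4 - 3*sin(w)^3 + 163*sin(w)^2 - 36*sin(w) - 86)/(3*(sin(w) + cos(w)^2 + 41)^3)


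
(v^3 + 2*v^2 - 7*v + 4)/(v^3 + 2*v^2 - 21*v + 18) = (v^2 + 3*v - 4)/(v^2 + 3*v - 18)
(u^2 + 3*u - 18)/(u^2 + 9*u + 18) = (u - 3)/(u + 3)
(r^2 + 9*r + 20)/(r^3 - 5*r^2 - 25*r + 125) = (r + 4)/(r^2 - 10*r + 25)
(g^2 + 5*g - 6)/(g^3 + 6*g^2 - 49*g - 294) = (g - 1)/(g^2 - 49)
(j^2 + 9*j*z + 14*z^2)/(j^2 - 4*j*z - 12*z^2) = (-j - 7*z)/(-j + 6*z)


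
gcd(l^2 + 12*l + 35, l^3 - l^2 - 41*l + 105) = l + 7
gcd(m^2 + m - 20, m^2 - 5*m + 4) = m - 4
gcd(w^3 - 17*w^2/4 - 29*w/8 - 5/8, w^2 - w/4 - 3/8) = w + 1/2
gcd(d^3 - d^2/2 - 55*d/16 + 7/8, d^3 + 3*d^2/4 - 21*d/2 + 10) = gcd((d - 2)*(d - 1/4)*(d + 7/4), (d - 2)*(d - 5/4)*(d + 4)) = d - 2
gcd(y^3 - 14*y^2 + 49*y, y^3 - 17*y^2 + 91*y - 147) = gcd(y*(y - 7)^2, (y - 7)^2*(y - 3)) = y^2 - 14*y + 49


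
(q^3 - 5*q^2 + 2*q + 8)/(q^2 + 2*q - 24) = (q^2 - q - 2)/(q + 6)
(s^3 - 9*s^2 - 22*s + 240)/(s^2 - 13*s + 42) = (s^2 - 3*s - 40)/(s - 7)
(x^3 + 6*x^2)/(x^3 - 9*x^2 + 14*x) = x*(x + 6)/(x^2 - 9*x + 14)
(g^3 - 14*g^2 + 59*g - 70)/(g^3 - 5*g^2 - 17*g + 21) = (g^2 - 7*g + 10)/(g^2 + 2*g - 3)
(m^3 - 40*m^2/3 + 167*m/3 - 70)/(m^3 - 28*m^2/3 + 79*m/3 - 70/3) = (m - 6)/(m - 2)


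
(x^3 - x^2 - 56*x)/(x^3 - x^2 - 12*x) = (-x^2 + x + 56)/(-x^2 + x + 12)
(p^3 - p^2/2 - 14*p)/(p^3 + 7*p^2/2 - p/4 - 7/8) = 4*p*(p - 4)/(4*p^2 - 1)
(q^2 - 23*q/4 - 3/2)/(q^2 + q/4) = (q - 6)/q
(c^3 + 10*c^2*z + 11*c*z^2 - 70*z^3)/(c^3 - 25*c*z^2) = (-c^2 - 5*c*z + 14*z^2)/(c*(-c + 5*z))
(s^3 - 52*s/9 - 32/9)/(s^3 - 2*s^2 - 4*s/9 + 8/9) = (3*s^2 - 2*s - 16)/(3*s^2 - 8*s + 4)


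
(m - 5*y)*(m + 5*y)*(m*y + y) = m^3*y + m^2*y - 25*m*y^3 - 25*y^3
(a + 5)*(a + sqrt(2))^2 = a^3 + 2*sqrt(2)*a^2 + 5*a^2 + 2*a + 10*sqrt(2)*a + 10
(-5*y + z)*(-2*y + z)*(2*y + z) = 20*y^3 - 4*y^2*z - 5*y*z^2 + z^3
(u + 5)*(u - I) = u^2 + 5*u - I*u - 5*I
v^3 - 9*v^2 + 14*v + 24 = (v - 6)*(v - 4)*(v + 1)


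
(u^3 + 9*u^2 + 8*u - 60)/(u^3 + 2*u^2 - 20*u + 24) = (u + 5)/(u - 2)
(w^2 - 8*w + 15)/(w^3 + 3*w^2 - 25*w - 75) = (w - 3)/(w^2 + 8*w + 15)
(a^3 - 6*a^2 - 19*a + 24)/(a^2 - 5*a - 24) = a - 1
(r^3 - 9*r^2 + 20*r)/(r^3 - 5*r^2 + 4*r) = (r - 5)/(r - 1)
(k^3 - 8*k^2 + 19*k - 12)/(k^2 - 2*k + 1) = (k^2 - 7*k + 12)/(k - 1)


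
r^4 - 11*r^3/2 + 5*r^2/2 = r^2*(r - 5)*(r - 1/2)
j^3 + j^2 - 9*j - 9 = (j - 3)*(j + 1)*(j + 3)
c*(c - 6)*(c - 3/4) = c^3 - 27*c^2/4 + 9*c/2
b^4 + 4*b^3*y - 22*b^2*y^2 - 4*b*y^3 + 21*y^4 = (b - 3*y)*(b - y)*(b + y)*(b + 7*y)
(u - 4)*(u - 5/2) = u^2 - 13*u/2 + 10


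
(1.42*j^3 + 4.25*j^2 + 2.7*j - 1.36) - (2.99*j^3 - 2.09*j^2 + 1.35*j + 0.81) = -1.57*j^3 + 6.34*j^2 + 1.35*j - 2.17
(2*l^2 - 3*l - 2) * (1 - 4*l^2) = -8*l^4 + 12*l^3 + 10*l^2 - 3*l - 2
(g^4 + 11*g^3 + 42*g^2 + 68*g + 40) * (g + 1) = g^5 + 12*g^4 + 53*g^3 + 110*g^2 + 108*g + 40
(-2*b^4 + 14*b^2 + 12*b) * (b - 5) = -2*b^5 + 10*b^4 + 14*b^3 - 58*b^2 - 60*b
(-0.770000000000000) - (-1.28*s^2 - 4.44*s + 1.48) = 1.28*s^2 + 4.44*s - 2.25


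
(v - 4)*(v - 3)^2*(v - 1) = v^4 - 11*v^3 + 43*v^2 - 69*v + 36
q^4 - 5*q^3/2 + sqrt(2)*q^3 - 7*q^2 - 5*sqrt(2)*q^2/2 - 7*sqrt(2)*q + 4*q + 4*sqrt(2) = (q - 4)*(q - 1/2)*(q + 2)*(q + sqrt(2))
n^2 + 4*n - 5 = (n - 1)*(n + 5)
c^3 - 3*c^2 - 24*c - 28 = (c - 7)*(c + 2)^2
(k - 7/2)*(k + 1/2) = k^2 - 3*k - 7/4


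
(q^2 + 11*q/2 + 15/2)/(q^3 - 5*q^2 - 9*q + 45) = (q + 5/2)/(q^2 - 8*q + 15)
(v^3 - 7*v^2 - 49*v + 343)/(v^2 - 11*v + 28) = (v^2 - 49)/(v - 4)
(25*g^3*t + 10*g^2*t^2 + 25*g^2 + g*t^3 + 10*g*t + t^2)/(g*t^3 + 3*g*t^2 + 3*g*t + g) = (25*g^3*t + 10*g^2*t^2 + 25*g^2 + g*t^3 + 10*g*t + t^2)/(g*(t^3 + 3*t^2 + 3*t + 1))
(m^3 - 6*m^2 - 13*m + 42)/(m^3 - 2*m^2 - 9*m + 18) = (m - 7)/(m - 3)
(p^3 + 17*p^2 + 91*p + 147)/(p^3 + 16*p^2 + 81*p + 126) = (p + 7)/(p + 6)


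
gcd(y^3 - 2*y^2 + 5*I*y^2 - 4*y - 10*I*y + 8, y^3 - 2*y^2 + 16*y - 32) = y^2 + y*(-2 + 4*I) - 8*I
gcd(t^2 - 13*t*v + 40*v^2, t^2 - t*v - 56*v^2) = t - 8*v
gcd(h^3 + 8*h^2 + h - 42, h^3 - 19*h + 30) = h - 2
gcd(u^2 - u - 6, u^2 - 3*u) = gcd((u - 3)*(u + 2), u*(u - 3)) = u - 3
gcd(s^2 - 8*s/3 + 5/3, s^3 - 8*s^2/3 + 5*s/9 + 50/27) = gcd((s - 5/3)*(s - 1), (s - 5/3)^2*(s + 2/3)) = s - 5/3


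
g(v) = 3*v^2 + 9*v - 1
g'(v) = 6*v + 9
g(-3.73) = 7.17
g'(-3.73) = -13.38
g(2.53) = 40.97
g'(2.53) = 24.18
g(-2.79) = -2.76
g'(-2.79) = -7.74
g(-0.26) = -3.14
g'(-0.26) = 7.44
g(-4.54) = 19.97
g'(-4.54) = -18.24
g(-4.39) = 17.31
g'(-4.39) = -17.34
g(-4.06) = 11.91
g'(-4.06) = -15.36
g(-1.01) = -7.03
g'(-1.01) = 2.94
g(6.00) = 161.00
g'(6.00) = 45.00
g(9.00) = 323.00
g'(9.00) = 63.00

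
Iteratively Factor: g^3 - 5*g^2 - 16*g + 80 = (g + 4)*(g^2 - 9*g + 20) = (g - 4)*(g + 4)*(g - 5)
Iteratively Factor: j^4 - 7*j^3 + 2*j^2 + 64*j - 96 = (j + 3)*(j^3 - 10*j^2 + 32*j - 32) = (j - 4)*(j + 3)*(j^2 - 6*j + 8) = (j - 4)*(j - 2)*(j + 3)*(j - 4)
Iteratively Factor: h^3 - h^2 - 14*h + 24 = (h - 2)*(h^2 + h - 12) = (h - 2)*(h + 4)*(h - 3)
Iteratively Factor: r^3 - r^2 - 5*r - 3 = (r + 1)*(r^2 - 2*r - 3) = (r - 3)*(r + 1)*(r + 1)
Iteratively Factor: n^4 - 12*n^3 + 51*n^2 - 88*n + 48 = (n - 3)*(n^3 - 9*n^2 + 24*n - 16) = (n - 4)*(n - 3)*(n^2 - 5*n + 4) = (n - 4)*(n - 3)*(n - 1)*(n - 4)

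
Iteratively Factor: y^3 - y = (y)*(y^2 - 1) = y*(y + 1)*(y - 1)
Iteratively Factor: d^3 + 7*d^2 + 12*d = (d + 3)*(d^2 + 4*d) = (d + 3)*(d + 4)*(d)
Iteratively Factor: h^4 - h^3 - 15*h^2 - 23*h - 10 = (h + 1)*(h^3 - 2*h^2 - 13*h - 10) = (h + 1)*(h + 2)*(h^2 - 4*h - 5) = (h - 5)*(h + 1)*(h + 2)*(h + 1)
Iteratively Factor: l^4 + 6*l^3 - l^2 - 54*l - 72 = (l + 3)*(l^3 + 3*l^2 - 10*l - 24) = (l + 2)*(l + 3)*(l^2 + l - 12) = (l + 2)*(l + 3)*(l + 4)*(l - 3)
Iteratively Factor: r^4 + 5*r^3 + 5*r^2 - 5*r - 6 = (r - 1)*(r^3 + 6*r^2 + 11*r + 6) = (r - 1)*(r + 1)*(r^2 + 5*r + 6) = (r - 1)*(r + 1)*(r + 2)*(r + 3)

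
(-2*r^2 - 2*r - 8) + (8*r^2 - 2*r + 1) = 6*r^2 - 4*r - 7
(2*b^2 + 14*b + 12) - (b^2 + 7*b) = b^2 + 7*b + 12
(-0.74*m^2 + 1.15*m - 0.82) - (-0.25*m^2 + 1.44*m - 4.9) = -0.49*m^2 - 0.29*m + 4.08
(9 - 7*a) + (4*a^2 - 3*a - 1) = 4*a^2 - 10*a + 8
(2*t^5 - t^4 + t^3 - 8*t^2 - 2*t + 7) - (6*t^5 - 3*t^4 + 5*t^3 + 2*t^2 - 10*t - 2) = -4*t^5 + 2*t^4 - 4*t^3 - 10*t^2 + 8*t + 9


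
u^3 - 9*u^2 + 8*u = u*(u - 8)*(u - 1)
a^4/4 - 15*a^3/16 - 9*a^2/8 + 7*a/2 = a*(a/4 + 1/2)*(a - 4)*(a - 7/4)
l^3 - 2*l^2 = l^2*(l - 2)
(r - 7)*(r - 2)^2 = r^3 - 11*r^2 + 32*r - 28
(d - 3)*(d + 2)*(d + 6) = d^3 + 5*d^2 - 12*d - 36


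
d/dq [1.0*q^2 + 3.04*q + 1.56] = 2.0*q + 3.04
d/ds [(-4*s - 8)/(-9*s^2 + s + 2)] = 36*s*(-s - 4)/(81*s^4 - 18*s^3 - 35*s^2 + 4*s + 4)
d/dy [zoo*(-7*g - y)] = zoo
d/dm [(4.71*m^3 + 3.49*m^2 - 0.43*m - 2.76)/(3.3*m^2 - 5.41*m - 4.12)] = (15.543*m^4 - 50.9622*m^3 - 75.6775*m^2 - 10.5416*m - 13.16)/(10.89*m^4 - 35.706*m^3 + 2.0761*m^2 + 44.5784*m + 16.9744)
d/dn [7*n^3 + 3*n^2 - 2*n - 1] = 21*n^2 + 6*n - 2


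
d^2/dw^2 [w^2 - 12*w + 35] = 2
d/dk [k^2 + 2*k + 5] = 2*k + 2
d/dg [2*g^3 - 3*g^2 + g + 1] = 6*g^2 - 6*g + 1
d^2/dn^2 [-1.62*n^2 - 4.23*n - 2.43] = -3.24000000000000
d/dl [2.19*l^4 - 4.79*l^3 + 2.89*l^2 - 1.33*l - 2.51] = 8.76*l^3 - 14.37*l^2 + 5.78*l - 1.33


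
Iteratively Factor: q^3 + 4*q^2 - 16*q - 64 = (q + 4)*(q^2 - 16) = (q - 4)*(q + 4)*(q + 4)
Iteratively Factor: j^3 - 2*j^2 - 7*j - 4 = (j + 1)*(j^2 - 3*j - 4) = (j + 1)^2*(j - 4)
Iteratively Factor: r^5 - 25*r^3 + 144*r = (r - 3)*(r^4 + 3*r^3 - 16*r^2 - 48*r) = r*(r - 3)*(r^3 + 3*r^2 - 16*r - 48) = r*(r - 4)*(r - 3)*(r^2 + 7*r + 12) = r*(r - 4)*(r - 3)*(r + 3)*(r + 4)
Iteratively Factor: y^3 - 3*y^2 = (y)*(y^2 - 3*y) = y^2*(y - 3)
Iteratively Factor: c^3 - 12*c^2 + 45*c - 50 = (c - 5)*(c^2 - 7*c + 10) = (c - 5)^2*(c - 2)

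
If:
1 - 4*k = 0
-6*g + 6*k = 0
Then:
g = 1/4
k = 1/4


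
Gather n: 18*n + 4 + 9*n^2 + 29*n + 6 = 9*n^2 + 47*n + 10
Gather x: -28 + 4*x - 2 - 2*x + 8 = 2*x - 22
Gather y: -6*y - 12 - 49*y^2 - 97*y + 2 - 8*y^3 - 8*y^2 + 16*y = -8*y^3 - 57*y^2 - 87*y - 10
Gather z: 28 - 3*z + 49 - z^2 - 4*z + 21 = -z^2 - 7*z + 98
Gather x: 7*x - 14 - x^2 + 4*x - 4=-x^2 + 11*x - 18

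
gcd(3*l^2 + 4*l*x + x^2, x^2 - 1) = 1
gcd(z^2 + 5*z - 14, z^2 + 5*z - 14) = z^2 + 5*z - 14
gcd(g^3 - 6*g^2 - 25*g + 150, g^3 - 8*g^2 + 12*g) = g - 6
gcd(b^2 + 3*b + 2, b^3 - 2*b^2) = 1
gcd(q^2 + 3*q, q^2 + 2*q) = q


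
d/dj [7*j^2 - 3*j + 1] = 14*j - 3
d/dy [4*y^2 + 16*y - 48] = 8*y + 16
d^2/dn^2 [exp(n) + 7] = exp(n)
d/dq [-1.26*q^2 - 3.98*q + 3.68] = -2.52*q - 3.98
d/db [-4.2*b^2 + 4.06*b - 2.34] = 4.06 - 8.4*b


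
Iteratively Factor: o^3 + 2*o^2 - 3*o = (o)*(o^2 + 2*o - 3) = o*(o + 3)*(o - 1)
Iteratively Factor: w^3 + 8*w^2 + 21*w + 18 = (w + 3)*(w^2 + 5*w + 6) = (w + 2)*(w + 3)*(w + 3)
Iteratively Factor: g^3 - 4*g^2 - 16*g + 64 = (g + 4)*(g^2 - 8*g + 16) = (g - 4)*(g + 4)*(g - 4)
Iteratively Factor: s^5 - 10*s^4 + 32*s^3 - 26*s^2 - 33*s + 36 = (s - 3)*(s^4 - 7*s^3 + 11*s^2 + 7*s - 12) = (s - 3)*(s + 1)*(s^3 - 8*s^2 + 19*s - 12) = (s - 3)^2*(s + 1)*(s^2 - 5*s + 4) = (s - 3)^2*(s - 1)*(s + 1)*(s - 4)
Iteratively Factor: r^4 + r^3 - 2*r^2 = (r + 2)*(r^3 - r^2) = r*(r + 2)*(r^2 - r) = r*(r - 1)*(r + 2)*(r)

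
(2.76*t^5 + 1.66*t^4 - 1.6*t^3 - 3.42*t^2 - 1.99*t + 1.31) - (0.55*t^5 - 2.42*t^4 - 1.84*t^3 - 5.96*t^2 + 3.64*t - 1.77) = 2.21*t^5 + 4.08*t^4 + 0.24*t^3 + 2.54*t^2 - 5.63*t + 3.08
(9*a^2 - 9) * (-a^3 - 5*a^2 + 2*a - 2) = -9*a^5 - 45*a^4 + 27*a^3 + 27*a^2 - 18*a + 18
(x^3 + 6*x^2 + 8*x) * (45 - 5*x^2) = -5*x^5 - 30*x^4 + 5*x^3 + 270*x^2 + 360*x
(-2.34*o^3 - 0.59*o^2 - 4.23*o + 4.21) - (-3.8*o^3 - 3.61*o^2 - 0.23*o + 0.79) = 1.46*o^3 + 3.02*o^2 - 4.0*o + 3.42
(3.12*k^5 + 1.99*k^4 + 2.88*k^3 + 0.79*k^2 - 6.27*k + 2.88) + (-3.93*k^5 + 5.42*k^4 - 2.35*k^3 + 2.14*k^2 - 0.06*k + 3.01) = -0.81*k^5 + 7.41*k^4 + 0.53*k^3 + 2.93*k^2 - 6.33*k + 5.89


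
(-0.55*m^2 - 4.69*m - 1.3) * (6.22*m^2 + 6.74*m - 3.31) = -3.421*m^4 - 32.8788*m^3 - 37.8761*m^2 + 6.7619*m + 4.303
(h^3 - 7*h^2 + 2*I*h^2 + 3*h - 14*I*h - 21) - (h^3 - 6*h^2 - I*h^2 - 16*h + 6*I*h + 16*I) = -h^2 + 3*I*h^2 + 19*h - 20*I*h - 21 - 16*I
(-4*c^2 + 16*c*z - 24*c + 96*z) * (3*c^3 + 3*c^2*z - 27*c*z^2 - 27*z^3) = -12*c^5 + 36*c^4*z - 72*c^4 + 156*c^3*z^2 + 216*c^3*z - 324*c^2*z^3 + 936*c^2*z^2 - 432*c*z^4 - 1944*c*z^3 - 2592*z^4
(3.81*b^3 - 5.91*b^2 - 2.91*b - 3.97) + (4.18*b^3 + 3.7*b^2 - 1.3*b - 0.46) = 7.99*b^3 - 2.21*b^2 - 4.21*b - 4.43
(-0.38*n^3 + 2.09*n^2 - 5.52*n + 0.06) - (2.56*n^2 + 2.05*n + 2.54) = -0.38*n^3 - 0.47*n^2 - 7.57*n - 2.48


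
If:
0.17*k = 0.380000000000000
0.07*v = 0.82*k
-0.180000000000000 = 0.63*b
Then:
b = -0.29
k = 2.24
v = 26.18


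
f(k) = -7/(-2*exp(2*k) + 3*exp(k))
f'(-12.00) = 379761.18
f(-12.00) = -379762.74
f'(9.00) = 0.00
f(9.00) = 0.00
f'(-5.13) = 394.37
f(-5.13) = -395.93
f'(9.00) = -0.00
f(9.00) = 0.00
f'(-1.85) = 14.64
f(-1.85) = -16.58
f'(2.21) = -0.11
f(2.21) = 0.05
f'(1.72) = -0.36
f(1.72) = 0.15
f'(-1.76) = 13.33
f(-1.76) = -15.32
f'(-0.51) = 2.15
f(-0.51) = -6.48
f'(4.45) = -0.00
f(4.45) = 0.00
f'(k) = -7*(4*exp(2*k) - 3*exp(k))/(-2*exp(2*k) + 3*exp(k))^2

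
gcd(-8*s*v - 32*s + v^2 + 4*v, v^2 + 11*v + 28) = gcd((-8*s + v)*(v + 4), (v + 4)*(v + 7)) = v + 4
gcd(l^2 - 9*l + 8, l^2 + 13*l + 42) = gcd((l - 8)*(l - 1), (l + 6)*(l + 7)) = 1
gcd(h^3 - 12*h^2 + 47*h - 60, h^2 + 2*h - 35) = h - 5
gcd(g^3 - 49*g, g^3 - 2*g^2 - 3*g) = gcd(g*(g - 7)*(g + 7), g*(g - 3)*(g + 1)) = g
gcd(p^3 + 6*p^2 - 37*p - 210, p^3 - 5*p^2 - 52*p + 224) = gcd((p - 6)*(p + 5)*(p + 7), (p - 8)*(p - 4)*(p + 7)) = p + 7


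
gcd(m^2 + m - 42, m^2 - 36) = m - 6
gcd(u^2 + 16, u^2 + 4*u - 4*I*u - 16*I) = u - 4*I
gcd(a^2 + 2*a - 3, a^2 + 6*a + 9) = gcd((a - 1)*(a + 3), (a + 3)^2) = a + 3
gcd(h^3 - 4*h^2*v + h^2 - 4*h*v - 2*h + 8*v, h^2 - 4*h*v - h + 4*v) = -h^2 + 4*h*v + h - 4*v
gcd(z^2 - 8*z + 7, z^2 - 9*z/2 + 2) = 1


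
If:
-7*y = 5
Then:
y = -5/7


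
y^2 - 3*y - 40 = (y - 8)*(y + 5)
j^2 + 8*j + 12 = (j + 2)*(j + 6)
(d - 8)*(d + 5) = d^2 - 3*d - 40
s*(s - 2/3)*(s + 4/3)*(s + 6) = s^4 + 20*s^3/3 + 28*s^2/9 - 16*s/3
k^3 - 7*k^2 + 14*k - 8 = (k - 4)*(k - 2)*(k - 1)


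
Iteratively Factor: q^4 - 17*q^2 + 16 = (q + 1)*(q^3 - q^2 - 16*q + 16) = (q + 1)*(q + 4)*(q^2 - 5*q + 4) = (q - 1)*(q + 1)*(q + 4)*(q - 4)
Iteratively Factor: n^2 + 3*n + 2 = (n + 1)*(n + 2)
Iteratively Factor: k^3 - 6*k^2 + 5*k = (k - 1)*(k^2 - 5*k) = k*(k - 1)*(k - 5)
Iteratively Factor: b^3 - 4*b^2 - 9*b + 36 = (b - 4)*(b^2 - 9) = (b - 4)*(b + 3)*(b - 3)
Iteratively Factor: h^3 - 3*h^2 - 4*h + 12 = (h + 2)*(h^2 - 5*h + 6) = (h - 3)*(h + 2)*(h - 2)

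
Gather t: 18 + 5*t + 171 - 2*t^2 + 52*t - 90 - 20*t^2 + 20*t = -22*t^2 + 77*t + 99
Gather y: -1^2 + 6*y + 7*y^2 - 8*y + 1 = 7*y^2 - 2*y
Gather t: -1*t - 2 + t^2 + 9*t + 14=t^2 + 8*t + 12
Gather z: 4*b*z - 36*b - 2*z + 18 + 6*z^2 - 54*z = -36*b + 6*z^2 + z*(4*b - 56) + 18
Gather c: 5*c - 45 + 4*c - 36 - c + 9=8*c - 72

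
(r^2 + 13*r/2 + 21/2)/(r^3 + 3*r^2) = (r + 7/2)/r^2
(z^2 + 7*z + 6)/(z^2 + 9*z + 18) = (z + 1)/(z + 3)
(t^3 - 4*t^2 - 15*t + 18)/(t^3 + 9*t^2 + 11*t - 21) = (t - 6)/(t + 7)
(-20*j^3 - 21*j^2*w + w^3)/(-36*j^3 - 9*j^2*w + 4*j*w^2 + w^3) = (-5*j^2 - 4*j*w + w^2)/(-9*j^2 + w^2)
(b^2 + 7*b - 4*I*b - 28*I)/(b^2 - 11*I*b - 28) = (b + 7)/(b - 7*I)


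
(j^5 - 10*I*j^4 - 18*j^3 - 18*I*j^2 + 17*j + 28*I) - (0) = j^5 - 10*I*j^4 - 18*j^3 - 18*I*j^2 + 17*j + 28*I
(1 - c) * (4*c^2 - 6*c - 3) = -4*c^3 + 10*c^2 - 3*c - 3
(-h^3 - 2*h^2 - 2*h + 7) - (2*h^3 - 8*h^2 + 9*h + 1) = -3*h^3 + 6*h^2 - 11*h + 6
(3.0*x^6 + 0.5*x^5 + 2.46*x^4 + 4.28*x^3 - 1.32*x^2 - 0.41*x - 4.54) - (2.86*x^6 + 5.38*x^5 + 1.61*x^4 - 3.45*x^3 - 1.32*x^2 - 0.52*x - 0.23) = 0.14*x^6 - 4.88*x^5 + 0.85*x^4 + 7.73*x^3 + 0.11*x - 4.31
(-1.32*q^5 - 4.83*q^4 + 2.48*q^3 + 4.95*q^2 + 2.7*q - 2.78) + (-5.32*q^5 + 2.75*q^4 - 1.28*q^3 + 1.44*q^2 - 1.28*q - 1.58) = -6.64*q^5 - 2.08*q^4 + 1.2*q^3 + 6.39*q^2 + 1.42*q - 4.36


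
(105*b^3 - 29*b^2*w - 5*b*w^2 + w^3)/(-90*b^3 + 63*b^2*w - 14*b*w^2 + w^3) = (-35*b^2 - 2*b*w + w^2)/(30*b^2 - 11*b*w + w^2)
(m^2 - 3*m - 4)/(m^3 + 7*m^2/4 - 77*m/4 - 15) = 4*(m + 1)/(4*m^2 + 23*m + 15)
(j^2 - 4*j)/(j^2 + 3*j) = (j - 4)/(j + 3)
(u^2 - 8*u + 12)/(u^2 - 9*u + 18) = (u - 2)/(u - 3)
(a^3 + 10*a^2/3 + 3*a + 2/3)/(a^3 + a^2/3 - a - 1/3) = (a + 2)/(a - 1)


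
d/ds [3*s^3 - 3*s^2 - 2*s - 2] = 9*s^2 - 6*s - 2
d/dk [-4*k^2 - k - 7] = -8*k - 1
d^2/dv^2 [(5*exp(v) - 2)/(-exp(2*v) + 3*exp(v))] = (-5*exp(3*v) - 7*exp(2*v) - 18*exp(v) + 18)*exp(-v)/(exp(3*v) - 9*exp(2*v) + 27*exp(v) - 27)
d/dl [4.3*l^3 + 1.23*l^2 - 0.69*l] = 12.9*l^2 + 2.46*l - 0.69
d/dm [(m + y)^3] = 3*(m + y)^2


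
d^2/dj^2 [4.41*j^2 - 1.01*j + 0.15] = 8.82000000000000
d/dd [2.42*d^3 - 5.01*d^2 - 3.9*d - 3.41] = 7.26*d^2 - 10.02*d - 3.9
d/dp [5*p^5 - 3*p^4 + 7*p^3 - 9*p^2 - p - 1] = 25*p^4 - 12*p^3 + 21*p^2 - 18*p - 1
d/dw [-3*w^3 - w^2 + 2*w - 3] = -9*w^2 - 2*w + 2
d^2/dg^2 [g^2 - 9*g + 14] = 2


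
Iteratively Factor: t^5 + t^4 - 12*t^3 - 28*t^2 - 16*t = (t + 2)*(t^4 - t^3 - 10*t^2 - 8*t) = (t + 1)*(t + 2)*(t^3 - 2*t^2 - 8*t) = (t - 4)*(t + 1)*(t + 2)*(t^2 + 2*t) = t*(t - 4)*(t + 1)*(t + 2)*(t + 2)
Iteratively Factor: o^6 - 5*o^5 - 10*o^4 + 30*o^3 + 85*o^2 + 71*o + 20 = (o - 4)*(o^5 - o^4 - 14*o^3 - 26*o^2 - 19*o - 5) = (o - 4)*(o + 1)*(o^4 - 2*o^3 - 12*o^2 - 14*o - 5) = (o - 4)*(o + 1)^2*(o^3 - 3*o^2 - 9*o - 5) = (o - 4)*(o + 1)^3*(o^2 - 4*o - 5) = (o - 4)*(o + 1)^4*(o - 5)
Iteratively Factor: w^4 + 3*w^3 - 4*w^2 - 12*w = (w + 2)*(w^3 + w^2 - 6*w) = w*(w + 2)*(w^2 + w - 6) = w*(w + 2)*(w + 3)*(w - 2)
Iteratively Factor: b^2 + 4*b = (b)*(b + 4)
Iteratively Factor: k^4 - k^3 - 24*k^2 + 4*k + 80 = (k - 2)*(k^3 + k^2 - 22*k - 40) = (k - 2)*(k + 2)*(k^2 - k - 20) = (k - 5)*(k - 2)*(k + 2)*(k + 4)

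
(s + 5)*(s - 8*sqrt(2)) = s^2 - 8*sqrt(2)*s + 5*s - 40*sqrt(2)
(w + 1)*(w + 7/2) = w^2 + 9*w/2 + 7/2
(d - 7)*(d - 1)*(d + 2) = d^3 - 6*d^2 - 9*d + 14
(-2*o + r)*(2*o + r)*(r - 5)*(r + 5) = -4*o^2*r^2 + 100*o^2 + r^4 - 25*r^2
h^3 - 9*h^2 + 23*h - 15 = (h - 5)*(h - 3)*(h - 1)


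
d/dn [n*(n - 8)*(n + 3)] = 3*n^2 - 10*n - 24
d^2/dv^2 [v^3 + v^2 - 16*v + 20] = 6*v + 2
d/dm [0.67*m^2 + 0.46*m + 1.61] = 1.34*m + 0.46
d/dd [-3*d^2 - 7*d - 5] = -6*d - 7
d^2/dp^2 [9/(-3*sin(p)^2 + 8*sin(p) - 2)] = 18*(18*sin(p)^4 - 36*sin(p)^3 - 7*sin(p)^2 + 80*sin(p) - 58)/(3*sin(p)^2 - 8*sin(p) + 2)^3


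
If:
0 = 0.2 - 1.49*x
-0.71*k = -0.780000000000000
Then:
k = 1.10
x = 0.13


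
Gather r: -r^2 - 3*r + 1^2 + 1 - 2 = -r^2 - 3*r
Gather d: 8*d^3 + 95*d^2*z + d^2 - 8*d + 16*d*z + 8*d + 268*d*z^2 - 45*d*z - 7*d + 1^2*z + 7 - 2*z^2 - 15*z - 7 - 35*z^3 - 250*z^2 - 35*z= 8*d^3 + d^2*(95*z + 1) + d*(268*z^2 - 29*z - 7) - 35*z^3 - 252*z^2 - 49*z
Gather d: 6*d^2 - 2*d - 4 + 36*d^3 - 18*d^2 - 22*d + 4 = 36*d^3 - 12*d^2 - 24*d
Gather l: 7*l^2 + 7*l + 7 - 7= 7*l^2 + 7*l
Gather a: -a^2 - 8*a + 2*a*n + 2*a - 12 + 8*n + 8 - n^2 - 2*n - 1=-a^2 + a*(2*n - 6) - n^2 + 6*n - 5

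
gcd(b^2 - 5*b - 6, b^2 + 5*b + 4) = b + 1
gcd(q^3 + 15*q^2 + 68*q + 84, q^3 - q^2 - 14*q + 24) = 1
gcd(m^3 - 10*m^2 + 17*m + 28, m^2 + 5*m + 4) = m + 1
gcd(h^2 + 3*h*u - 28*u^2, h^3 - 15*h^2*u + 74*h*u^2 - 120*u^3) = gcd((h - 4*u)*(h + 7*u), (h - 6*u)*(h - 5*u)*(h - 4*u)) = -h + 4*u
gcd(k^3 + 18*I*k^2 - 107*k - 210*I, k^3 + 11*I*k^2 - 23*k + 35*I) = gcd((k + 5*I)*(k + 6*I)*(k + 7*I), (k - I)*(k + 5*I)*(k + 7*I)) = k^2 + 12*I*k - 35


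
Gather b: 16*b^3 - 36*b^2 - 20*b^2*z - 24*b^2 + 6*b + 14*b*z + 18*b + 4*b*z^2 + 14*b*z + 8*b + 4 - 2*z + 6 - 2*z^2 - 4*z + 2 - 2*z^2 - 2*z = 16*b^3 + b^2*(-20*z - 60) + b*(4*z^2 + 28*z + 32) - 4*z^2 - 8*z + 12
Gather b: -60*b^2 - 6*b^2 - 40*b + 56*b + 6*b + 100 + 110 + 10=-66*b^2 + 22*b + 220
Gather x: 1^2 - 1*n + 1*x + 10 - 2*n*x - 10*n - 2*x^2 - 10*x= -11*n - 2*x^2 + x*(-2*n - 9) + 11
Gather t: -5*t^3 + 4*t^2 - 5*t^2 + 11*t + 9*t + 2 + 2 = -5*t^3 - t^2 + 20*t + 4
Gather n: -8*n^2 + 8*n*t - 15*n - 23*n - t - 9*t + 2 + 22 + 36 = -8*n^2 + n*(8*t - 38) - 10*t + 60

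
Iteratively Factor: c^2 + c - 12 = (c - 3)*(c + 4)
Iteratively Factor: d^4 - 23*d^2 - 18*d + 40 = (d + 2)*(d^3 - 2*d^2 - 19*d + 20) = (d - 1)*(d + 2)*(d^2 - d - 20) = (d - 1)*(d + 2)*(d + 4)*(d - 5)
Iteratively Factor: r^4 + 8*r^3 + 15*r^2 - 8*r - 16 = (r - 1)*(r^3 + 9*r^2 + 24*r + 16) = (r - 1)*(r + 1)*(r^2 + 8*r + 16) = (r - 1)*(r + 1)*(r + 4)*(r + 4)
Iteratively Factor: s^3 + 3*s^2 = (s)*(s^2 + 3*s) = s*(s + 3)*(s)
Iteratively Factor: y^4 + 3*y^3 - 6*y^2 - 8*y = (y + 1)*(y^3 + 2*y^2 - 8*y) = (y + 1)*(y + 4)*(y^2 - 2*y) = (y - 2)*(y + 1)*(y + 4)*(y)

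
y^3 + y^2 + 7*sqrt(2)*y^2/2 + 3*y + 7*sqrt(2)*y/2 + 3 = (y + 1)*(y + sqrt(2)/2)*(y + 3*sqrt(2))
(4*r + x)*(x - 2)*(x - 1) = 4*r*x^2 - 12*r*x + 8*r + x^3 - 3*x^2 + 2*x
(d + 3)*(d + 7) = d^2 + 10*d + 21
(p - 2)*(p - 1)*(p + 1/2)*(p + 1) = p^4 - 3*p^3/2 - 2*p^2 + 3*p/2 + 1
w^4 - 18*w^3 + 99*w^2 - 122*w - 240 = (w - 8)*(w - 6)*(w - 5)*(w + 1)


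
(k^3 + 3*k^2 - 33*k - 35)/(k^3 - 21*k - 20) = (k + 7)/(k + 4)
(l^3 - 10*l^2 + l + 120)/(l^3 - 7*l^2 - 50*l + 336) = (l^2 - 2*l - 15)/(l^2 + l - 42)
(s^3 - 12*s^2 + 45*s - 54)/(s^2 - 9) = (s^2 - 9*s + 18)/(s + 3)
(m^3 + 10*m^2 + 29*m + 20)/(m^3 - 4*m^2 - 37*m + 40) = (m^2 + 5*m + 4)/(m^2 - 9*m + 8)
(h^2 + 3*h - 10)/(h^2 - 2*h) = (h + 5)/h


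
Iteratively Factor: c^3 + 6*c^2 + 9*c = (c + 3)*(c^2 + 3*c) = (c + 3)^2*(c)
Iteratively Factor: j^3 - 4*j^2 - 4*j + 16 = (j - 2)*(j^2 - 2*j - 8) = (j - 2)*(j + 2)*(j - 4)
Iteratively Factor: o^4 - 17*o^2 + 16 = (o - 1)*(o^3 + o^2 - 16*o - 16) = (o - 1)*(o + 4)*(o^2 - 3*o - 4) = (o - 4)*(o - 1)*(o + 4)*(o + 1)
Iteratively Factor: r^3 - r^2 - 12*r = (r)*(r^2 - r - 12) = r*(r + 3)*(r - 4)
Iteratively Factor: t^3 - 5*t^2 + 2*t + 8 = (t + 1)*(t^2 - 6*t + 8) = (t - 2)*(t + 1)*(t - 4)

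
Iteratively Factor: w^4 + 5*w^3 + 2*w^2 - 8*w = (w - 1)*(w^3 + 6*w^2 + 8*w) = (w - 1)*(w + 4)*(w^2 + 2*w) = w*(w - 1)*(w + 4)*(w + 2)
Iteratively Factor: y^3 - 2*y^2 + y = (y - 1)*(y^2 - y) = (y - 1)^2*(y)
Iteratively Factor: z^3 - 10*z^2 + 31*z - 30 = (z - 3)*(z^2 - 7*z + 10) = (z - 3)*(z - 2)*(z - 5)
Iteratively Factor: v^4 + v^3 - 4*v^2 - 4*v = (v - 2)*(v^3 + 3*v^2 + 2*v) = v*(v - 2)*(v^2 + 3*v + 2) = v*(v - 2)*(v + 2)*(v + 1)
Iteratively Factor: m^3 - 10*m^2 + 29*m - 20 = (m - 5)*(m^2 - 5*m + 4) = (m - 5)*(m - 4)*(m - 1)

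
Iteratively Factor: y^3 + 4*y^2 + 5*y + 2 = (y + 1)*(y^2 + 3*y + 2) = (y + 1)*(y + 2)*(y + 1)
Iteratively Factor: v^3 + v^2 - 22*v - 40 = (v + 2)*(v^2 - v - 20) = (v - 5)*(v + 2)*(v + 4)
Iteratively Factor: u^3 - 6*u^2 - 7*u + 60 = (u - 4)*(u^2 - 2*u - 15) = (u - 4)*(u + 3)*(u - 5)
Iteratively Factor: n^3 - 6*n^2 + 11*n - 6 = (n - 3)*(n^2 - 3*n + 2) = (n - 3)*(n - 2)*(n - 1)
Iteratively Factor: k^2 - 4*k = (k - 4)*(k)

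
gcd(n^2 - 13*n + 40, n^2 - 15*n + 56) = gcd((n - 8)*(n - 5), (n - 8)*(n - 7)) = n - 8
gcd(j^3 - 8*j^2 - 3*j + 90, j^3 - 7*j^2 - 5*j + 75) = j^2 - 2*j - 15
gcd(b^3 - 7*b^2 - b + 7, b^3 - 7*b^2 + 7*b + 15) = b + 1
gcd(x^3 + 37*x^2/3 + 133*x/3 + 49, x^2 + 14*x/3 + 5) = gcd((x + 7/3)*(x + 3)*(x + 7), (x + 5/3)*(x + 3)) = x + 3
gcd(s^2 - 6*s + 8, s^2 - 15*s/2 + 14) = s - 4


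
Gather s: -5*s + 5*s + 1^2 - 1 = 0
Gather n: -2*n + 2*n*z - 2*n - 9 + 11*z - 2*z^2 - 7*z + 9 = n*(2*z - 4) - 2*z^2 + 4*z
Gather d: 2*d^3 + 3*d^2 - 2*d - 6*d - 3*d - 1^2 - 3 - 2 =2*d^3 + 3*d^2 - 11*d - 6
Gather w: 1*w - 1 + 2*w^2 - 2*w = 2*w^2 - w - 1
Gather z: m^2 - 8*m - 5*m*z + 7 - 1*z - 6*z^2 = m^2 - 8*m - 6*z^2 + z*(-5*m - 1) + 7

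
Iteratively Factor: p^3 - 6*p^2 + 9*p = (p - 3)*(p^2 - 3*p) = p*(p - 3)*(p - 3)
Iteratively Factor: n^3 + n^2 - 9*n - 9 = (n + 1)*(n^2 - 9) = (n - 3)*(n + 1)*(n + 3)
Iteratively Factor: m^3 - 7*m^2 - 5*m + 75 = (m + 3)*(m^2 - 10*m + 25) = (m - 5)*(m + 3)*(m - 5)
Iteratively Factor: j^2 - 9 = (j - 3)*(j + 3)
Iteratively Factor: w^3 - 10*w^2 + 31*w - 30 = (w - 5)*(w^2 - 5*w + 6) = (w - 5)*(w - 3)*(w - 2)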